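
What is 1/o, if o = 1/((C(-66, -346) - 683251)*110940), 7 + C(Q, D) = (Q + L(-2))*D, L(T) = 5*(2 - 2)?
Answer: -73267216680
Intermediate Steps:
L(T) = 0 (L(T) = 5*0 = 0)
C(Q, D) = -7 + D*Q (C(Q, D) = -7 + (Q + 0)*D = -7 + Q*D = -7 + D*Q)
o = -1/73267216680 (o = 1/((-7 - 346*(-66)) - 683251*110940) = (1/110940)/((-7 + 22836) - 683251) = (1/110940)/(22829 - 683251) = (1/110940)/(-660422) = -1/660422*1/110940 = -1/73267216680 ≈ -1.3649e-11)
1/o = 1/(-1/73267216680) = -73267216680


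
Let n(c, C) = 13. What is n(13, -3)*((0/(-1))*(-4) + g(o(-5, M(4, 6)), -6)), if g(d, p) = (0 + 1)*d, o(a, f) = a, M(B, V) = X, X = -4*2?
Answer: -65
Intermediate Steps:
X = -8
M(B, V) = -8
g(d, p) = d (g(d, p) = 1*d = d)
n(13, -3)*((0/(-1))*(-4) + g(o(-5, M(4, 6)), -6)) = 13*((0/(-1))*(-4) - 5) = 13*((0*(-1))*(-4) - 5) = 13*(0*(-4) - 5) = 13*(0 - 5) = 13*(-5) = -65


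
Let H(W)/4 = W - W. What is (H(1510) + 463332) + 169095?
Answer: 632427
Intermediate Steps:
H(W) = 0 (H(W) = 4*(W - W) = 4*0 = 0)
(H(1510) + 463332) + 169095 = (0 + 463332) + 169095 = 463332 + 169095 = 632427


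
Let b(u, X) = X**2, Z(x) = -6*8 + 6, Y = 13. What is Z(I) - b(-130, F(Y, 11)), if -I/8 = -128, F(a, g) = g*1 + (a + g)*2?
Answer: -3523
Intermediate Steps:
F(a, g) = 2*a + 3*g (F(a, g) = g + (2*a + 2*g) = 2*a + 3*g)
I = 1024 (I = -8*(-128) = 1024)
Z(x) = -42 (Z(x) = -48 + 6 = -42)
Z(I) - b(-130, F(Y, 11)) = -42 - (2*13 + 3*11)**2 = -42 - (26 + 33)**2 = -42 - 1*59**2 = -42 - 1*3481 = -42 - 3481 = -3523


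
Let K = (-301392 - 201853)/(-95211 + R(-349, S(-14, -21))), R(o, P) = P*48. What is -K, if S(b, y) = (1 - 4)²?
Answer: -503245/94779 ≈ -5.3097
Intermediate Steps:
S(b, y) = 9 (S(b, y) = (-3)² = 9)
R(o, P) = 48*P
K = 503245/94779 (K = (-301392 - 201853)/(-95211 + 48*9) = -503245/(-95211 + 432) = -503245/(-94779) = -503245*(-1/94779) = 503245/94779 ≈ 5.3097)
-K = -1*503245/94779 = -503245/94779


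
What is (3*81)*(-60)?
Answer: -14580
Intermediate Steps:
(3*81)*(-60) = 243*(-60) = -14580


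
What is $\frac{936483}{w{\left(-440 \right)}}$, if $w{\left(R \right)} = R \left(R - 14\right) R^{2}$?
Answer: $\frac{936483}{38673536000} \approx 2.4215 \cdot 10^{-5}$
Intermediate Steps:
$w{\left(R \right)} = R^{3} \left(-14 + R\right)$ ($w{\left(R \right)} = R \left(-14 + R\right) R^{2} = R^{3} \left(-14 + R\right)$)
$\frac{936483}{w{\left(-440 \right)}} = \frac{936483}{\left(-440\right)^{3} \left(-14 - 440\right)} = \frac{936483}{\left(-85184000\right) \left(-454\right)} = \frac{936483}{38673536000}$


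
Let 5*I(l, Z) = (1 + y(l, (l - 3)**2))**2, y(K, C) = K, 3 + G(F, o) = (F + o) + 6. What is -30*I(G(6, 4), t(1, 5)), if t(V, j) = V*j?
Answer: -1176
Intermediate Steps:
G(F, o) = 3 + F + o (G(F, o) = -3 + ((F + o) + 6) = -3 + (6 + F + o) = 3 + F + o)
I(l, Z) = (1 + l)**2/5
-30*I(G(6, 4), t(1, 5)) = -6*(1 + (3 + 6 + 4))**2 = -6*(1 + 13)**2 = -6*14**2 = -6*196 = -30*196/5 = -1176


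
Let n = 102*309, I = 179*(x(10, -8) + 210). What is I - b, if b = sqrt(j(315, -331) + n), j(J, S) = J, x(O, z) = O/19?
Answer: 716000/19 - 9*sqrt(393) ≈ 37506.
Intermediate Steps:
x(O, z) = O/19 (x(O, z) = O*(1/19) = O/19)
I = 716000/19 (I = 179*((1/19)*10 + 210) = 179*(10/19 + 210) = 179*(4000/19) = 716000/19 ≈ 37684.)
n = 31518
b = 9*sqrt(393) (b = sqrt(315 + 31518) = sqrt(31833) = 9*sqrt(393) ≈ 178.42)
I - b = 716000/19 - 9*sqrt(393)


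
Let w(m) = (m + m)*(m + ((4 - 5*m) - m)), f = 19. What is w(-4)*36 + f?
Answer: -6893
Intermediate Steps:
w(m) = 2*m*(4 - 5*m) (w(m) = (2*m)*(m + (4 - 6*m)) = (2*m)*(4 - 5*m) = 2*m*(4 - 5*m))
w(-4)*36 + f = (2*(-4)*(4 - 5*(-4)))*36 + 19 = (2*(-4)*(4 + 20))*36 + 19 = (2*(-4)*24)*36 + 19 = -192*36 + 19 = -6912 + 19 = -6893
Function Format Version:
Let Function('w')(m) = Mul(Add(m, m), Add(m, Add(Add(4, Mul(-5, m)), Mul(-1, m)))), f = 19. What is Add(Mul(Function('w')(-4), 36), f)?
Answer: -6893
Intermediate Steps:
Function('w')(m) = Mul(2, m, Add(4, Mul(-5, m))) (Function('w')(m) = Mul(Mul(2, m), Add(m, Add(4, Mul(-6, m)))) = Mul(Mul(2, m), Add(4, Mul(-5, m))) = Mul(2, m, Add(4, Mul(-5, m))))
Add(Mul(Function('w')(-4), 36), f) = Add(Mul(Mul(2, -4, Add(4, Mul(-5, -4))), 36), 19) = Add(Mul(Mul(2, -4, Add(4, 20)), 36), 19) = Add(Mul(Mul(2, -4, 24), 36), 19) = Add(Mul(-192, 36), 19) = Add(-6912, 19) = -6893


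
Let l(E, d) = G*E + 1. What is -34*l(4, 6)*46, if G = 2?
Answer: -14076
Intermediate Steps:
l(E, d) = 1 + 2*E (l(E, d) = 2*E + 1 = 1 + 2*E)
-34*l(4, 6)*46 = -34*(1 + 2*4)*46 = -34*(1 + 8)*46 = -34*9*46 = -306*46 = -14076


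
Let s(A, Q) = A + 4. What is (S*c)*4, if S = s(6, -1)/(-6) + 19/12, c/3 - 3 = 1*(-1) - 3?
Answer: 1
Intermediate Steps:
s(A, Q) = 4 + A
c = -3 (c = 9 + 3*(1*(-1) - 3) = 9 + 3*(-1 - 3) = 9 + 3*(-4) = 9 - 12 = -3)
S = -1/12 (S = (4 + 6)/(-6) + 19/12 = 10*(-1/6) + 19*(1/12) = -5/3 + 19/12 = -1/12 ≈ -0.083333)
(S*c)*4 = -1/12*(-3)*4 = (1/4)*4 = 1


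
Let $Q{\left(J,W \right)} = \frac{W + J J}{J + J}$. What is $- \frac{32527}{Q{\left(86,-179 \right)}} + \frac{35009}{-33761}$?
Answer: $- \frac{2078389407}{2677507} \approx -776.24$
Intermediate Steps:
$Q{\left(J,W \right)} = \frac{W + J^{2}}{2 J}$
$- \frac{32527}{Q{\left(86,-179 \right)}} + \frac{35009}{-33761} = - \frac{32527}{\frac{1}{2} \cdot \frac{1}{86} \left(-179 + 86^{2}\right)} + \frac{35009}{-33761} = - \frac{32527}{\frac{1}{2} \cdot \frac{1}{86} \left(-179 + 7396\right)} + 35009 \left(- \frac{1}{33761}\right) = - \frac{32527}{\frac{1}{2} \cdot \frac{1}{86} \cdot 7217} - \frac{2693}{2597} = - \frac{32527}{\frac{7217}{172}} - \frac{2693}{2597} = \left(-32527\right) \frac{172}{7217} - \frac{2693}{2597} = - \frac{5594644}{7217} - \frac{2693}{2597} = - \frac{2078389407}{2677507}$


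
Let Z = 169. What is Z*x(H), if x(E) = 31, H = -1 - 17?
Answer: 5239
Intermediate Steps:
H = -18
Z*x(H) = 169*31 = 5239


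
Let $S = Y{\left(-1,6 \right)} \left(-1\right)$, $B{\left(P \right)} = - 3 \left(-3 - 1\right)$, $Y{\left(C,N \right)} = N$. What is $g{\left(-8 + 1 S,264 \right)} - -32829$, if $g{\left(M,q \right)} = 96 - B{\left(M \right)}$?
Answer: $32913$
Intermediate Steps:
$B{\left(P \right)} = 12$ ($B{\left(P \right)} = \left(-3\right) \left(-4\right) = 12$)
$S = -6$ ($S = 6 \left(-1\right) = -6$)
$g{\left(M,q \right)} = 84$ ($g{\left(M,q \right)} = 96 - 12 = 84$)
$g{\left(-8 + 1 S,264 \right)} - -32829 = 84 - -32829 = 84 + 32829 = 32913$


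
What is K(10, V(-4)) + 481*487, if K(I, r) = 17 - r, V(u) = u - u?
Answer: 234264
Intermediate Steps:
V(u) = 0
K(10, V(-4)) + 481*487 = (17 - 1*0) + 481*487 = (17 + 0) + 234247 = 17 + 234247 = 234264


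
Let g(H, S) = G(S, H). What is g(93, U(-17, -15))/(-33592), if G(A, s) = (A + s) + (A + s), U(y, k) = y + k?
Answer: -61/16796 ≈ -0.0036318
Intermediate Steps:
U(y, k) = k + y
G(A, s) = 2*A + 2*s
g(H, S) = 2*H + 2*S (g(H, S) = 2*S + 2*H = 2*H + 2*S)
g(93, U(-17, -15))/(-33592) = (2*93 + 2*(-15 - 17))/(-33592) = (186 + 2*(-32))*(-1/33592) = (186 - 64)*(-1/33592) = 122*(-1/33592) = -61/16796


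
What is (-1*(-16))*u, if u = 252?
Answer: 4032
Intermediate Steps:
(-1*(-16))*u = -1*(-16)*252 = 16*252 = 4032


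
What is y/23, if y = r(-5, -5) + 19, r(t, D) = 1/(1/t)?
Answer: 14/23 ≈ 0.60870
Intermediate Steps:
r(t, D) = t
y = 14 (y = -5 + 19 = 14)
y/23 = 14/23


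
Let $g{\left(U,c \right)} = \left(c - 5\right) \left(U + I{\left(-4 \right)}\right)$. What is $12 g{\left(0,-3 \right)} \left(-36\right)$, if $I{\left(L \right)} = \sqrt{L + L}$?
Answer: $6912 i \sqrt{2} \approx 9775.0 i$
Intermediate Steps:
$I{\left(L \right)} = \sqrt{2} \sqrt{L}$ ($I{\left(L \right)} = \sqrt{2 L} = \sqrt{2} \sqrt{L}$)
$g{\left(U,c \right)} = \left(-5 + c\right) \left(U + 2 i \sqrt{2}\right)$ ($g{\left(U,c \right)} = \left(c - 5\right) \left(U + \sqrt{2} \sqrt{-4}\right) = \left(-5 + c\right) \left(U + \sqrt{2} \cdot 2 i\right) = \left(-5 + c\right) \left(U + 2 i \sqrt{2}\right)$)
$12 g{\left(0,-3 \right)} \left(-36\right) = 12 \left(\left(-5\right) 0 + 0 \left(-3\right) - 10 i \sqrt{2} + 2 i \left(-3\right) \sqrt{2}\right) \left(-36\right) = 12 \left(0 + 0 - 10 i \sqrt{2} - 6 i \sqrt{2}\right) \left(-36\right) = 12 \left(- 16 i \sqrt{2}\right) \left(-36\right) = - 192 i \sqrt{2} \left(-36\right) = 6912 i \sqrt{2}$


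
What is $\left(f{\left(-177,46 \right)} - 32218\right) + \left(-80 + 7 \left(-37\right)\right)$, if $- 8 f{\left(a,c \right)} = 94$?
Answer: $- \frac{130275}{4} \approx -32569.0$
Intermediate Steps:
$f{\left(a,c \right)} = - \frac{47}{4}$ ($f{\left(a,c \right)} = \left(- \frac{1}{8}\right) 94 = - \frac{47}{4}$)
$\left(f{\left(-177,46 \right)} - 32218\right) + \left(-80 + 7 \left(-37\right)\right) = \left(- \frac{47}{4} - 32218\right) + \left(-80 + 7 \left(-37\right)\right) = - \frac{128919}{4} - 339 = - \frac{130275}{4}$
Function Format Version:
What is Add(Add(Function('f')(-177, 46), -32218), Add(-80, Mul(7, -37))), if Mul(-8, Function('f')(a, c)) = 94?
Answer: Rational(-130275, 4) ≈ -32569.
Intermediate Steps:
Function('f')(a, c) = Rational(-47, 4) (Function('f')(a, c) = Mul(Rational(-1, 8), 94) = Rational(-47, 4))
Add(Add(Function('f')(-177, 46), -32218), Add(-80, Mul(7, -37))) = Add(Add(Rational(-47, 4), -32218), Add(-80, Mul(7, -37))) = Add(Rational(-128919, 4), Add(-80, -259)) = Add(Rational(-128919, 4), -339) = Rational(-130275, 4)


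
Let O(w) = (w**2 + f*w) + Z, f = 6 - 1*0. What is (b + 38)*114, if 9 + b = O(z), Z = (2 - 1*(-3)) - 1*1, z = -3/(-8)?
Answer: 129105/32 ≈ 4034.5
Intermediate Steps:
z = 3/8 (z = -3*(-1/8) = 3/8 ≈ 0.37500)
f = 6 (f = 6 + 0 = 6)
Z = 4 (Z = (2 + 3) - 1 = 5 - 1 = 4)
O(w) = 4 + w**2 + 6*w (O(w) = (w**2 + 6*w) + 4 = 4 + w**2 + 6*w)
b = -167/64 (b = -9 + (4 + (3/8)**2 + 6*(3/8)) = -9 + (4 + 9/64 + 9/4) = -9 + 409/64 = -167/64 ≈ -2.6094)
(b + 38)*114 = (-167/64 + 38)*114 = (2265/64)*114 = 129105/32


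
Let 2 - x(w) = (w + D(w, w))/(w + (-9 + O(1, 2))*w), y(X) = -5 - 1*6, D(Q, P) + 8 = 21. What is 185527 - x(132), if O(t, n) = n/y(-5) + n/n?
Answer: 175877555/948 ≈ 1.8552e+5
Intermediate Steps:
D(Q, P) = 13 (D(Q, P) = -8 + 21 = 13)
y(X) = -11 (y(X) = -5 - 6 = -11)
O(t, n) = 1 - n/11 (O(t, n) = n/(-11) + n/n = n*(-1/11) + 1 = -n/11 + 1 = 1 - n/11)
x(w) = 2 + 11*(13 + w)/(79*w) (x(w) = 2 - (w + 13)/(w + (-9 + (1 - 1/11*2))*w) = 2 - (13 + w)/(w + (-9 + (1 - 2/11))*w) = 2 - (13 + w)/(w + (-9 + 9/11)*w) = 2 - (13 + w)/(w - 90*w/11) = 2 - (13 + w)/((-79*w/11)) = 2 - (13 + w)*(-11/(79*w)) = 2 - (-11)*(13 + w)/(79*w) = 2 + 11*(13 + w)/(79*w))
185527 - x(132) = 185527 - 13*(11 + 13*132)/(79*132) = 185527 - 13*(11 + 1716)/(79*132) = 185527 - 13*1727/(79*132) = 185527 - 1*2041/948 = 185527 - 2041/948 = 175877555/948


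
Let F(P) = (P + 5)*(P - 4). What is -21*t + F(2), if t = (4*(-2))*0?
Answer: -14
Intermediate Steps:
F(P) = (-4 + P)*(5 + P) (F(P) = (5 + P)*(-4 + P) = (-4 + P)*(5 + P))
t = 0 (t = -8*0 = 0)
-21*t + F(2) = -21*0 + (-20 + 2 + 2²) = 0 + (-20 + 2 + 4) = 0 - 14 = -14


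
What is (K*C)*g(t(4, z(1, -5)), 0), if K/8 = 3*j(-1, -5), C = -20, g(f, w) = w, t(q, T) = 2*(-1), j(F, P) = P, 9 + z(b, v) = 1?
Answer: 0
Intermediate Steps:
z(b, v) = -8 (z(b, v) = -9 + 1 = -8)
t(q, T) = -2
K = -120 (K = 8*(3*(-5)) = 8*(-15) = -120)
(K*C)*g(t(4, z(1, -5)), 0) = -120*(-20)*0 = 2400*0 = 0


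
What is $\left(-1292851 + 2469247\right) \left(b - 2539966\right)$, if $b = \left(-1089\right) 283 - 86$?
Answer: $-3350656966644$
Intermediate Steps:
$b = -308273$ ($b = -308187 - 86 = -308273$)
$\left(-1292851 + 2469247\right) \left(b - 2539966\right) = \left(-1292851 + 2469247\right) \left(-308273 - 2539966\right) = 1176396 \left(-2848239\right) = -3350656966644$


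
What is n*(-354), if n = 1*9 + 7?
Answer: -5664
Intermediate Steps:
n = 16 (n = 9 + 7 = 16)
n*(-354) = 16*(-354) = -5664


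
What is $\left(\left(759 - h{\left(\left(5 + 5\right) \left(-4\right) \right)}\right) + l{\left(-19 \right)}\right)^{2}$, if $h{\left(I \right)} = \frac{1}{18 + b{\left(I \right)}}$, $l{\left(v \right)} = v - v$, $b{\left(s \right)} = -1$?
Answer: $\frac{166461604}{289} \approx 5.7599 \cdot 10^{5}$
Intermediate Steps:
$l{\left(v \right)} = 0$
$h{\left(I \right)} = \frac{1}{17}$ ($h{\left(I \right)} = \frac{1}{18 - 1} = \frac{1}{17}$)
$\left(\left(759 - h{\left(\left(5 + 5\right) \left(-4\right) \right)}\right) + l{\left(-19 \right)}\right)^{2} = \left(\left(759 - \frac{1}{17}\right) + 0\right)^{2} = \left(\frac{12902}{17} + 0\right)^{2} = \left(\frac{12902}{17}\right)^{2} = \frac{166461604}{289}$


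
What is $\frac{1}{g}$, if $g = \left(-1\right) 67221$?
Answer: $- \frac{1}{67221} \approx -1.4876 \cdot 10^{-5}$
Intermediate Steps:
$g = -67221$
$\frac{1}{g} = \frac{1}{-67221} = - \frac{1}{67221}$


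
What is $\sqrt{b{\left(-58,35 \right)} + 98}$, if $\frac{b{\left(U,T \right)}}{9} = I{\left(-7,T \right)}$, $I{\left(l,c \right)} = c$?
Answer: $\sqrt{413} \approx 20.322$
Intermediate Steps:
$b{\left(U,T \right)} = 9 T$
$\sqrt{b{\left(-58,35 \right)} + 98} = \sqrt{9 \cdot 35 + 98} = \sqrt{315 + 98} = \sqrt{413}$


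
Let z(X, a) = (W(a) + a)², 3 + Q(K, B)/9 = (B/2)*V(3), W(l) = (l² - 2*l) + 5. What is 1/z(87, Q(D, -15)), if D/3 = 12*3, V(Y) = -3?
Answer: 16/15010905361 ≈ 1.0659e-9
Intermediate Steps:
D = 108 (D = 3*(12*3) = 3*36 = 108)
W(l) = 5 + l² - 2*l
Q(K, B) = -27 - 27*B/2 (Q(K, B) = -27 + 9*((B/2)*(-3)) = -27 + 9*(-3*B/2) = -27 - 27*B/2)
z(X, a) = (5 + a² - a)² (z(X, a) = ((5 + a² - 2*a) + a)² = (5 + a² - a)²)
1/z(87, Q(D, -15)) = 1/((5 + (-27 - 27/2*(-15))² - (-27 - 27/2*(-15)))²) = 1/((5 + (-27 + 405/2)² - (-27 + 405/2))²) = 1/((5 + (351/2)² - 1*351/2)²) = 1/((5 + 123201/4 - 351/2)²) = 1/((122519/4)²) = 1/(15010905361/16) = 16/15010905361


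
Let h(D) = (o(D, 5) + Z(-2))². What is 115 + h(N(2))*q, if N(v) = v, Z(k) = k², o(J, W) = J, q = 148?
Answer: 5443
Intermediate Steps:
h(D) = (4 + D)² (h(D) = (D + (-2)²)² = (D + 4)² = (4 + D)²)
115 + h(N(2))*q = 115 + (4 + 2)²*148 = 115 + 6²*148 = 115 + 36*148 = 115 + 5328 = 5443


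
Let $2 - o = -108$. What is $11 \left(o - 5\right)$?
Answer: $1155$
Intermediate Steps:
$o = 110$ ($o = 2 - -108 = 2 + 108 = 110$)
$11 \left(o - 5\right) = 11 \left(110 - 5\right) = 11 \cdot 105 = 1155$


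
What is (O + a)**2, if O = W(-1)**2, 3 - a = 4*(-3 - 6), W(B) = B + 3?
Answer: 1849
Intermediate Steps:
W(B) = 3 + B
a = 39 (a = 3 - 4*(-3 - 6) = 3 - 4*(-9) = 3 - 1*(-36) = 3 + 36 = 39)
O = 4 (O = (3 - 1)**2 = 2**2 = 4)
(O + a)**2 = (4 + 39)**2 = 43**2 = 1849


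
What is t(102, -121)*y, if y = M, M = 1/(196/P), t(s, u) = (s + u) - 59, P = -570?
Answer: 11115/49 ≈ 226.84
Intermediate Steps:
t(s, u) = -59 + s + u
M = -285/98 (M = 1/(196/(-570)) = 1/(196*(-1/570)) = 1/(-98/285) = -285/98 ≈ -2.9082)
y = -285/98 ≈ -2.9082
t(102, -121)*y = (-59 + 102 - 121)*(-285/98) = -78*(-285/98) = 11115/49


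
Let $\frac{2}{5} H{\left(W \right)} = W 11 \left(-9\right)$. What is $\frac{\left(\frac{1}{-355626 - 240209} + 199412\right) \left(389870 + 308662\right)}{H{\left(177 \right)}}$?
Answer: $- \frac{6147943072040008}{1933484575} \approx -3.1797 \cdot 10^{6}$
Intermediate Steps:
$H{\left(W \right)} = - \frac{495 W}{2}$ ($H{\left(W \right)} = \frac{5 W 11 \left(-9\right)}{2} = \frac{5 \cdot 11 W \left(-9\right)}{2} = \frac{5 \left(- 99 W\right)}{2} = - \frac{495 W}{2}$)
$\frac{\left(\frac{1}{-355626 - 240209} + 199412\right) \left(389870 + 308662\right)}{H{\left(177 \right)}} = \frac{\left(\frac{1}{-355626 - 240209} + 199412\right) \left(389870 + 308662\right)}{\left(- \frac{495}{2}\right) 177} = \frac{\left(\frac{1}{-595835} + 199412\right) 698532}{- \frac{87615}{2}} = \left(- \frac{1}{595835} + 199412\right) 698532 \left(- \frac{2}{87615}\right) = \frac{118816649019}{595835} \cdot 698532 \left(- \frac{2}{87615}\right) = \frac{82997231472540108}{595835} \left(- \frac{2}{87615}\right) = - \frac{6147943072040008}{1933484575}$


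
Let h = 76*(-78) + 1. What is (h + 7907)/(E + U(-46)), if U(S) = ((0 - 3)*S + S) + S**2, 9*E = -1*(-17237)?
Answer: 17820/37109 ≈ 0.48021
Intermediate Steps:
E = 17237/9 (E = (-1*(-17237))/9 = (1/9)*17237 = 17237/9 ≈ 1915.2)
U(S) = S**2 - 2*S (U(S) = (-3*S + S) + S**2 = -2*S + S**2 = S**2 - 2*S)
h = -5927 (h = -5928 + 1 = -5927)
(h + 7907)/(E + U(-46)) = (-5927 + 7907)/(17237/9 - 46*(-2 - 46)) = 1980/(17237/9 - 46*(-48)) = 1980/(17237/9 + 2208) = 1980/(37109/9) = 1980*(9/37109) = 17820/37109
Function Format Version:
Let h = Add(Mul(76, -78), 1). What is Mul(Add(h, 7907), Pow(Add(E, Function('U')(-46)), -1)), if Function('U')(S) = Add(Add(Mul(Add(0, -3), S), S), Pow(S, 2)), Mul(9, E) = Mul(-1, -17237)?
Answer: Rational(17820, 37109) ≈ 0.48021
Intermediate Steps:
E = Rational(17237, 9) (E = Mul(Rational(1, 9), Mul(-1, -17237)) = Mul(Rational(1, 9), 17237) = Rational(17237, 9) ≈ 1915.2)
Function('U')(S) = Add(Pow(S, 2), Mul(-2, S)) (Function('U')(S) = Add(Add(Mul(-3, S), S), Pow(S, 2)) = Add(Mul(-2, S), Pow(S, 2)) = Add(Pow(S, 2), Mul(-2, S)))
h = -5927 (h = Add(-5928, 1) = -5927)
Mul(Add(h, 7907), Pow(Add(E, Function('U')(-46)), -1)) = Mul(Add(-5927, 7907), Pow(Add(Rational(17237, 9), Mul(-46, Add(-2, -46))), -1)) = Mul(1980, Pow(Add(Rational(17237, 9), Mul(-46, -48)), -1)) = Mul(1980, Pow(Add(Rational(17237, 9), 2208), -1)) = Mul(1980, Pow(Rational(37109, 9), -1)) = Mul(1980, Rational(9, 37109)) = Rational(17820, 37109)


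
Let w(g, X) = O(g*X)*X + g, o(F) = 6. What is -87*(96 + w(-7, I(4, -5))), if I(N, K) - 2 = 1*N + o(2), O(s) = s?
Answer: 79953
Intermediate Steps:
I(N, K) = 8 + N (I(N, K) = 2 + (1*N + 6) = 2 + (N + 6) = 2 + (6 + N) = 8 + N)
w(g, X) = g + g*X² (w(g, X) = (g*X)*X + g = (X*g)*X + g = g*X² + g = g + g*X²)
-87*(96 + w(-7, I(4, -5))) = -87*(96 - 7*(1 + (8 + 4)²)) = -87*(96 - 7*(1 + 12²)) = -87*(96 - 7*(1 + 144)) = -87*(96 - 7*145) = -87*(96 - 1015) = -87*(-919) = 79953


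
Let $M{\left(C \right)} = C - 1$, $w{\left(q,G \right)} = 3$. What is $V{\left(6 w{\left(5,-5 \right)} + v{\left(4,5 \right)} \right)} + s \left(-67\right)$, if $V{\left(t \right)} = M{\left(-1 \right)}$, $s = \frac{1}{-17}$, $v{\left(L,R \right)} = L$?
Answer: $\frac{33}{17} \approx 1.9412$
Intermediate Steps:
$M{\left(C \right)} = -1 + C$
$s = - \frac{1}{17} \approx -0.058824$
$V{\left(t \right)} = -2$ ($V{\left(t \right)} = -1 - 1 = -2$)
$V{\left(6 w{\left(5,-5 \right)} + v{\left(4,5 \right)} \right)} + s \left(-67\right) = -2 - - \frac{67}{17} = -2 + \frac{67}{17} = \frac{33}{17}$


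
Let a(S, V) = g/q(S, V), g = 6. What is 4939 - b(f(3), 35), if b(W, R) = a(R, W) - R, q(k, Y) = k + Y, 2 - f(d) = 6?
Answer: 154188/31 ≈ 4973.8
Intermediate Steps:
f(d) = -4 (f(d) = 2 - 1*6 = 2 - 6 = -4)
q(k, Y) = Y + k
a(S, V) = 6/(S + V) (a(S, V) = 6/(V + S) = 6/(S + V))
b(W, R) = -R + 6/(R + W) (b(W, R) = 6/(R + W) - R = -R + 6/(R + W))
4939 - b(f(3), 35) = 4939 - (6 - 1*35*(35 - 4))/(35 - 4) = 4939 - (6 - 1*35*31)/31 = 4939 - (6 - 1085)/31 = 4939 - (-1079)/31 = 4939 - 1*(-1079/31) = 4939 + 1079/31 = 154188/31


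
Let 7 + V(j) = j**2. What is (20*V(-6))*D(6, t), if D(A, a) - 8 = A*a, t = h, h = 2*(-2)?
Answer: -9280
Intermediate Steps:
h = -4
t = -4
V(j) = -7 + j**2
D(A, a) = 8 + A*a
(20*V(-6))*D(6, t) = (20*(-7 + (-6)**2))*(8 + 6*(-4)) = (20*(-7 + 36))*(8 - 24) = (20*29)*(-16) = 580*(-16) = -9280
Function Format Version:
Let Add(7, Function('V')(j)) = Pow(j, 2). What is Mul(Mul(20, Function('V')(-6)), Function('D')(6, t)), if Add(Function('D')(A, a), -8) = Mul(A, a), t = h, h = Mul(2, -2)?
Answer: -9280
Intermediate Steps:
h = -4
t = -4
Function('V')(j) = Add(-7, Pow(j, 2))
Function('D')(A, a) = Add(8, Mul(A, a))
Mul(Mul(20, Function('V')(-6)), Function('D')(6, t)) = Mul(Mul(20, Add(-7, Pow(-6, 2))), Add(8, Mul(6, -4))) = Mul(Mul(20, Add(-7, 36)), Add(8, -24)) = Mul(Mul(20, 29), -16) = Mul(580, -16) = -9280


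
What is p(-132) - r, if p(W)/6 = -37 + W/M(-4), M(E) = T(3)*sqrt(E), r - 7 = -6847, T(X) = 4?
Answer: 6618 + 99*I ≈ 6618.0 + 99.0*I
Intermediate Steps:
r = -6840 (r = 7 - 6847 = -6840)
M(E) = 4*sqrt(E)
p(W) = -222 - 3*I*W/4 (p(W) = 6*(-37 + W/((4*sqrt(-4)))) = 6*(-37 + W/((4*(2*I)))) = 6*(-37 + W/((8*I))) = 6*(-37 + W*(-I/8)) = 6*(-37 - I*W/8) = -222 - 3*I*W/4)
p(-132) - r = (-222 - 3/4*I*(-132)) - 1*(-6840) = (-222 + 99*I) + 6840 = 6618 + 99*I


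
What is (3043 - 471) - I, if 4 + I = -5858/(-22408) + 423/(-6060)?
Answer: 3643493829/1414505 ≈ 2575.8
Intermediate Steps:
I = -5386969/1414505 (I = -4 + (-5858/(-22408) + 423/(-6060)) = -4 + (-5858*(-1/22408) + 423*(-1/6060)) = -4 + (2929/11204 - 141/2020) = -4 + 271051/1414505 = -5386969/1414505 ≈ -3.8084)
(3043 - 471) - I = (3043 - 471) - 1*(-5386969/1414505) = 2572 + 5386969/1414505 = 3643493829/1414505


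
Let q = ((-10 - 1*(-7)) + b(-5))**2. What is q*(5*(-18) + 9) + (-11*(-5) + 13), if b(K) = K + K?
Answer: -13621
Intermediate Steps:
b(K) = 2*K
q = 169 (q = ((-10 - 1*(-7)) + 2*(-5))**2 = ((-10 + 7) - 10)**2 = (-3 - 10)**2 = (-13)**2 = 169)
q*(5*(-18) + 9) + (-11*(-5) + 13) = 169*(5*(-18) + 9) + (-11*(-5) + 13) = 169*(-90 + 9) + (55 + 13) = 169*(-81) + 68 = -13689 + 68 = -13621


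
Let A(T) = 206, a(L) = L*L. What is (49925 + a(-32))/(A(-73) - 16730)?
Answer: -37/12 ≈ -3.0833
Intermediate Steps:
a(L) = L²
(49925 + a(-32))/(A(-73) - 16730) = (49925 + (-32)²)/(206 - 16730) = (49925 + 1024)/(-16524) = 50949*(-1/16524) = -37/12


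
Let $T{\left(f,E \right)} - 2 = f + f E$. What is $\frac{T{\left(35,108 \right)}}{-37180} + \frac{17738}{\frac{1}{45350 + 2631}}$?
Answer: $\frac{2876673985293}{3380} \approx 8.5109 \cdot 10^{8}$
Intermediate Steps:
$T{\left(f,E \right)} = 2 + f + E f$ ($T{\left(f,E \right)} = 2 + \left(f + f E\right) = 2 + \left(f + E f\right) = 2 + f + E f$)
$\frac{T{\left(35,108 \right)}}{-37180} + \frac{17738}{\frac{1}{45350 + 2631}} = \frac{2 + 35 + 108 \cdot 35}{-37180} + \frac{17738}{\frac{1}{45350 + 2631}} = \left(2 + 35 + 3780\right) \left(- \frac{1}{37180}\right) + \frac{17738}{\frac{1}{47981}} = 3817 \left(- \frac{1}{37180}\right) + 17738 \frac{1}{\frac{1}{47981}} = - \frac{347}{3380} + 17738 \cdot 47981 = - \frac{347}{3380} + 851086978 = \frac{2876673985293}{3380}$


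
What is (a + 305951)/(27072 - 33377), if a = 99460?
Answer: -405411/6305 ≈ -64.300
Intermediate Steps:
(a + 305951)/(27072 - 33377) = (99460 + 305951)/(27072 - 33377) = 405411/(-6305) = 405411*(-1/6305) = -405411/6305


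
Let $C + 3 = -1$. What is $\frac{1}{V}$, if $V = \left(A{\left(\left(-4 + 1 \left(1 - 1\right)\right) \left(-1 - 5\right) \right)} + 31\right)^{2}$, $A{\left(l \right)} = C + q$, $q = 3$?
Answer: $\frac{1}{900} \approx 0.0011111$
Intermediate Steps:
$C = -4$ ($C = -3 - 1 = -4$)
$A{\left(l \right)} = -1$ ($A{\left(l \right)} = -4 + 3 = -1$)
$V = 900$ ($V = \left(-1 + 31\right)^{2} = 30^{2} = 900$)
$\frac{1}{V} = \frac{1}{900}$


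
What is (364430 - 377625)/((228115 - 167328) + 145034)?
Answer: -1885/29403 ≈ -0.064109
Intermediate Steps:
(364430 - 377625)/((228115 - 167328) + 145034) = -13195/(60787 + 145034) = -13195/205821 = -13195*1/205821 = -1885/29403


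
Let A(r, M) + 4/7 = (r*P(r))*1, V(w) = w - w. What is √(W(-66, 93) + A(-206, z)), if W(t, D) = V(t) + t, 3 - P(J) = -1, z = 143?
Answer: I*√43638/7 ≈ 29.842*I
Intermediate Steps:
P(J) = 4 (P(J) = 3 - 1*(-1) = 3 + 1 = 4)
V(w) = 0
A(r, M) = -4/7 + 4*r (A(r, M) = -4/7 + (r*4)*1 = -4/7 + (4*r)*1 = -4/7 + 4*r)
W(t, D) = t (W(t, D) = 0 + t = t)
√(W(-66, 93) + A(-206, z)) = √(-66 + (-4/7 + 4*(-206))) = √(-66 + (-4/7 - 824)) = √(-66 - 5772/7) = √(-6234/7) = I*√43638/7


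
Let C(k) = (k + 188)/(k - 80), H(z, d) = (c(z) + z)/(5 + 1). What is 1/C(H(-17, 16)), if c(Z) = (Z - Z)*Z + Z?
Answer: -257/547 ≈ -0.46984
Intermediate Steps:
c(Z) = Z (c(Z) = 0*Z + Z = 0 + Z = Z)
H(z, d) = z/3 (H(z, d) = (z + z)/(5 + 1) = (2*z)/6 = (2*z)*(⅙) = z/3)
C(k) = (188 + k)/(-80 + k)
1/C(H(-17, 16)) = 1/((188 + (⅓)*(-17))/(-80 + (⅓)*(-17))) = 1/((188 - 17/3)/(-80 - 17/3)) = 1/((547/3)/(-257/3)) = 1/(-3/257*547/3) = 1/(-547/257) = -257/547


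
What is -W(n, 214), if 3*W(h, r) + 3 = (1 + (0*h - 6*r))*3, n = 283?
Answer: 1284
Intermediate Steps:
W(h, r) = -6*r (W(h, r) = -1 + ((1 + (0*h - 6*r))*3)/3 = -1 + ((1 + (0 - 6*r))*3)/3 = -1 + ((1 - 6*r)*3)/3 = -1 + (3 - 18*r)/3 = -1 + (1 - 6*r) = -6*r)
-W(n, 214) = -(-6)*214 = -1*(-1284) = 1284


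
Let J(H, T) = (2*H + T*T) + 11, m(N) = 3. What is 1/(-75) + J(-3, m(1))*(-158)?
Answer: -165901/75 ≈ -2212.0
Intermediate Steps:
J(H, T) = 11 + T² + 2*H (J(H, T) = (2*H + T²) + 11 = (T² + 2*H) + 11 = 11 + T² + 2*H)
1/(-75) + J(-3, m(1))*(-158) = 1/(-75) + (11 + 3² + 2*(-3))*(-158) = -1/75 + (11 + 9 - 6)*(-158) = -1/75 + 14*(-158) = -1/75 - 2212 = -165901/75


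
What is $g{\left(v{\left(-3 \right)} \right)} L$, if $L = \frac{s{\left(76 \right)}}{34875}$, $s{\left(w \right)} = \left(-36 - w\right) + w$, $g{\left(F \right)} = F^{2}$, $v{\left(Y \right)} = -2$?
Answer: $- \frac{16}{3875} \approx -0.004129$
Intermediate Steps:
$s{\left(w \right)} = -36$
$L = - \frac{4}{3875}$ ($L = - \frac{36}{34875} = \left(-36\right) \frac{1}{34875} = - \frac{4}{3875} \approx -0.0010323$)
$g{\left(v{\left(-3 \right)} \right)} L = \left(-2\right)^{2} \left(- \frac{4}{3875}\right) = 4 \left(- \frac{4}{3875}\right) = - \frac{16}{3875}$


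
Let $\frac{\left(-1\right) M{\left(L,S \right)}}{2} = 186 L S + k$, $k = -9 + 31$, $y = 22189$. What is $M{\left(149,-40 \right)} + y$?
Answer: $2239265$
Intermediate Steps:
$k = 22$
$M{\left(L,S \right)} = -44 - 372 L S$ ($M{\left(L,S \right)} = - 2 \left(186 L S + 22\right) = - 2 \left(22 + 186 L S\right) = -44 - 372 L S$)
$M{\left(149,-40 \right)} + y = \left(-44 - 55428 \left(-40\right)\right) + 22189 = \left(-44 + 2217120\right) + 22189 = 2217076 + 22189 = 2239265$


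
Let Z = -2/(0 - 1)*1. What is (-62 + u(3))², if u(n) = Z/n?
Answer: 33856/9 ≈ 3761.8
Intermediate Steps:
Z = 2 (Z = -2/(-1)*1 = -2*(-1)*1 = 2*1 = 2)
u(n) = 2/n
(-62 + u(3))² = (-62 + 2/3)² = (-62 + 2*(⅓))² = (-62 + ⅔)² = (-184/3)² = 33856/9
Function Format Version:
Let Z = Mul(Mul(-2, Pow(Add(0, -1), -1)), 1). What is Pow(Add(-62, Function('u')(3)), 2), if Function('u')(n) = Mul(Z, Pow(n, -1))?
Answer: Rational(33856, 9) ≈ 3761.8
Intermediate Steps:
Z = 2 (Z = Mul(Mul(-2, Pow(-1, -1)), 1) = Mul(Mul(-2, -1), 1) = Mul(2, 1) = 2)
Function('u')(n) = Mul(2, Pow(n, -1))
Pow(Add(-62, Function('u')(3)), 2) = Pow(Add(-62, Mul(2, Pow(3, -1))), 2) = Pow(Add(-62, Mul(2, Rational(1, 3))), 2) = Pow(Add(-62, Rational(2, 3)), 2) = Pow(Rational(-184, 3), 2) = Rational(33856, 9)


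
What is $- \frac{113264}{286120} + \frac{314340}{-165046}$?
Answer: $- \frac{6789545684}{2951435095} \approx -2.3004$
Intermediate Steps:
$- \frac{113264}{286120} + \frac{314340}{-165046} = \left(-113264\right) \frac{1}{286120} + 314340 \left(- \frac{1}{165046}\right) = - \frac{14158}{35765} - \frac{157170}{82523} = - \frac{6789545684}{2951435095}$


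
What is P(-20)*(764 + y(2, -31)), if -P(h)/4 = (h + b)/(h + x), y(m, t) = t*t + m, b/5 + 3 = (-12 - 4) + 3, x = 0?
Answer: -34540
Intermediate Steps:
b = -80 (b = -15 + 5*((-12 - 4) + 3) = -15 + 5*(-16 + 3) = -15 + 5*(-13) = -15 - 65 = -80)
y(m, t) = m + t² (y(m, t) = t² + m = m + t²)
P(h) = -4*(-80 + h)/h (P(h) = -4*(h - 80)/(h + 0) = -4*(-80 + h)/h)
P(-20)*(764 + y(2, -31)) = (-4 + 320/(-20))*(764 + (2 + (-31)²)) = (-4 + 320*(-1/20))*(764 + (2 + 961)) = (-4 - 16)*(764 + 963) = -20*1727 = -34540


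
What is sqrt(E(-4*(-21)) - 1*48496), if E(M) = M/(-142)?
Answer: I*sqrt(244471318)/71 ≈ 220.22*I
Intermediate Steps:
E(M) = -M/142 (E(M) = M*(-1/142) = -M/142)
sqrt(E(-4*(-21)) - 1*48496) = sqrt(-(-2)*(-21)/71 - 1*48496) = sqrt(-1/142*84 - 48496) = sqrt(-42/71 - 48496) = sqrt(-3443258/71) = I*sqrt(244471318)/71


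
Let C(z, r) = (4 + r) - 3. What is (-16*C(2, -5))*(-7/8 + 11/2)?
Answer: 296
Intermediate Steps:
C(z, r) = 1 + r
(-16*C(2, -5))*(-7/8 + 11/2) = (-16*(1 - 5))*(-7/8 + 11/2) = (-16*(-4))*(-7*1/8 + 11*(1/2)) = 64*(-7/8 + 11/2) = 64*(37/8) = 296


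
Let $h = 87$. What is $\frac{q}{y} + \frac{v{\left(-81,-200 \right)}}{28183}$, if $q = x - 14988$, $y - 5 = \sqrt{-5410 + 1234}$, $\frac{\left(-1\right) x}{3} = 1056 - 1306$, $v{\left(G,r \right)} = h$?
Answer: $- \frac{2005982283}{118396783} + \frac{170856 i \sqrt{29}}{4201} \approx -16.943 + 219.02 i$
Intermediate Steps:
$v{\left(G,r \right)} = 87$
$x = 750$ ($x = - 3 \left(1056 - 1306\right) = \left(-3\right) \left(-250\right) = 750$)
$y = 5 + 12 i \sqrt{29}$ ($y = 5 + \sqrt{-5410 + 1234} = 5 + \sqrt{-4176} = 5 + 12 i \sqrt{29} \approx 5.0 + 64.622 i$)
$q = -14238$ ($q = 750 - 14988 = -14238$)
$\frac{q}{y} + \frac{v{\left(-81,-200 \right)}}{28183} = - \frac{14238}{5 + 12 i \sqrt{29}} + \frac{87}{28183} = \frac{87}{28183} - \frac{14238}{5 + 12 i \sqrt{29}}$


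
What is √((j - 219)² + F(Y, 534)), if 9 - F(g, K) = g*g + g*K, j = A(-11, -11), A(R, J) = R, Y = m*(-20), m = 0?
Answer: √52909 ≈ 230.02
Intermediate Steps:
Y = 0 (Y = 0*(-20) = 0)
j = -11
F(g, K) = 9 - g² - K*g (F(g, K) = 9 - (g*g + g*K) = 9 - (g² + K*g) = 9 + (-g² - K*g) = 9 - g² - K*g)
√((j - 219)² + F(Y, 534)) = √((-11 - 219)² + (9 - 1*0² - 1*534*0)) = √((-230)² + (9 - 1*0 + 0)) = √(52900 + (9 + 0 + 0)) = √(52900 + 9) = √52909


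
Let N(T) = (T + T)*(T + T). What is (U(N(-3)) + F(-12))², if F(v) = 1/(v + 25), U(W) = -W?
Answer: 218089/169 ≈ 1290.5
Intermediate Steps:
N(T) = 4*T² (N(T) = (2*T)*(2*T) = 4*T²)
F(v) = 1/(25 + v)
(U(N(-3)) + F(-12))² = (-4*(-3)² + 1/(25 - 12))² = (-4*9 + 1/13)² = (-1*36 + 1/13)² = (-36 + 1/13)² = (-467/13)² = 218089/169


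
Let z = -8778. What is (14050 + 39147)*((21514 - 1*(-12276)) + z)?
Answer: 1330563364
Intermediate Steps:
(14050 + 39147)*((21514 - 1*(-12276)) + z) = (14050 + 39147)*((21514 - 1*(-12276)) - 8778) = 53197*((21514 + 12276) - 8778) = 53197*(33790 - 8778) = 53197*25012 = 1330563364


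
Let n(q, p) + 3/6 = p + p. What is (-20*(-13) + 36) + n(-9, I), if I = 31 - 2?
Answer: 707/2 ≈ 353.50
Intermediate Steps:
I = 29
n(q, p) = -1/2 + 2*p (n(q, p) = -1/2 + (p + p) = -1/2 + 2*p)
(-20*(-13) + 36) + n(-9, I) = (-20*(-13) + 36) + (-1/2 + 2*29) = (260 + 36) + (-1/2 + 58) = 296 + 115/2 = 707/2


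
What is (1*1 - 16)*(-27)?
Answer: 405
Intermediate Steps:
(1*1 - 16)*(-27) = (1 - 16)*(-27) = -15*(-27) = 405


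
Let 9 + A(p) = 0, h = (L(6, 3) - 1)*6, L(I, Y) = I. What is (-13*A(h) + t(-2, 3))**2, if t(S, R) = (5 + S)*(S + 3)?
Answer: 14400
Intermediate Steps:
t(S, R) = (3 + S)*(5 + S) (t(S, R) = (5 + S)*(3 + S) = (3 + S)*(5 + S))
h = 30 (h = (6 - 1)*6 = 5*6 = 30)
A(p) = -9 (A(p) = -9 + 0 = -9)
(-13*A(h) + t(-2, 3))**2 = (-13*(-9) + (15 + (-2)**2 + 8*(-2)))**2 = (117 + (15 + 4 - 16))**2 = (117 + 3)**2 = 120**2 = 14400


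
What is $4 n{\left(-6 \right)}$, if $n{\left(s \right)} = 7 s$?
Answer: $-168$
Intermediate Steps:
$4 n{\left(-6 \right)} = 4 \cdot 7 \left(-6\right) = 4 \left(-42\right) = -168$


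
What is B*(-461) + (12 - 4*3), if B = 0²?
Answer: 0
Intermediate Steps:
B = 0
B*(-461) + (12 - 4*3) = 0*(-461) + (12 - 4*3) = 0 + (12 - 12) = 0 + 0 = 0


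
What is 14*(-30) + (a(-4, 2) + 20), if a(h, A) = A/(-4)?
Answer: -801/2 ≈ -400.50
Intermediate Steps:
a(h, A) = -A/4
14*(-30) + (a(-4, 2) + 20) = 14*(-30) + (-¼*2 + 20) = -420 + (-½ + 20) = -420 + 39/2 = -801/2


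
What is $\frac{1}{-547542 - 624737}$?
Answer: $- \frac{1}{1172279} \approx -8.5304 \cdot 10^{-7}$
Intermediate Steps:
$\frac{1}{-547542 - 624737} = \frac{1}{-1172279} = - \frac{1}{1172279}$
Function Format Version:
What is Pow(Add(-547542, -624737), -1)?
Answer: Rational(-1, 1172279) ≈ -8.5304e-7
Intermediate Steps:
Pow(Add(-547542, -624737), -1) = Pow(-1172279, -1) = Rational(-1, 1172279)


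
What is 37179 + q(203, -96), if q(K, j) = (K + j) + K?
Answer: 37489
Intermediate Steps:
q(K, j) = j + 2*K
37179 + q(203, -96) = 37179 + (-96 + 2*203) = 37179 + (-96 + 406) = 37179 + 310 = 37489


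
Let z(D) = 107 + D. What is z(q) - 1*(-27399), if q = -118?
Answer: 27388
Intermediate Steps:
z(q) - 1*(-27399) = (107 - 118) - 1*(-27399) = -11 + 27399 = 27388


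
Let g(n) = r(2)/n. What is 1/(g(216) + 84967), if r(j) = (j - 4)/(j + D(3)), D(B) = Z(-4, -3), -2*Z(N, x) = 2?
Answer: 108/9176435 ≈ 1.1769e-5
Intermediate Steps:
Z(N, x) = -1 (Z(N, x) = -½*2 = -1)
D(B) = -1
r(j) = (-4 + j)/(-1 + j) (r(j) = (j - 4)/(j - 1) = (-4 + j)/(-1 + j))
g(n) = -2/n (g(n) = ((-4 + 2)/(-1 + 2))/n = (-2/1)/n = (1*(-2))/n = -2/n)
1/(g(216) + 84967) = 1/(-2/216 + 84967) = 1/(-2*1/216 + 84967) = 1/(-1/108 + 84967) = 1/(9176435/108) = 108/9176435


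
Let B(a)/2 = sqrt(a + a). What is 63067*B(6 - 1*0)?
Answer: 252268*sqrt(3) ≈ 4.3694e+5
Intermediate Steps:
B(a) = 2*sqrt(2)*sqrt(a) (B(a) = 2*sqrt(a + a) = 2*sqrt(2*a) = 2*(sqrt(2)*sqrt(a)) = 2*sqrt(2)*sqrt(a))
63067*B(6 - 1*0) = 63067*(2*sqrt(2)*sqrt(6 - 1*0)) = 63067*(2*sqrt(2)*sqrt(6 + 0)) = 63067*(2*sqrt(2)*sqrt(6)) = 63067*(4*sqrt(3)) = 252268*sqrt(3)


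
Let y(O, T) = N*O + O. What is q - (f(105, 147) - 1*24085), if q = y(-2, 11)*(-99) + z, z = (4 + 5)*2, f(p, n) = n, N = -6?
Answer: 22966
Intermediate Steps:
y(O, T) = -5*O (y(O, T) = -6*O + O = -5*O)
z = 18 (z = 9*2 = 18)
q = -972 (q = -5*(-2)*(-99) + 18 = 10*(-99) + 18 = -990 + 18 = -972)
q - (f(105, 147) - 1*24085) = -972 - (147 - 1*24085) = -972 - (147 - 24085) = -972 - 1*(-23938) = -972 + 23938 = 22966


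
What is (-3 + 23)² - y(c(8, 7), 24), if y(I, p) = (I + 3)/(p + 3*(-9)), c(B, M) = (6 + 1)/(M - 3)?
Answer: 4819/12 ≈ 401.58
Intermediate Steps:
c(B, M) = 7/(-3 + M)
y(I, p) = (3 + I)/(-27 + p) (y(I, p) = (3 + I)/(p - 27) = (3 + I)/(-27 + p))
(-3 + 23)² - y(c(8, 7), 24) = (-3 + 23)² - (3 + 7/(-3 + 7))/(-27 + 24) = 20² - (3 + 7/4)/(-3) = 400 - (-1)*(3 + 7*(¼))/3 = 400 - (-1)*(3 + 7/4)/3 = 400 - (-1)*19/(3*4) = 400 - 1*(-19/12) = 400 + 19/12 = 4819/12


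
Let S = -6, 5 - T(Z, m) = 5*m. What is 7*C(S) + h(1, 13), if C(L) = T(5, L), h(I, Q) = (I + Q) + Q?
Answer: 272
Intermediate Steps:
T(Z, m) = 5 - 5*m
h(I, Q) = I + 2*Q
C(L) = 5 - 5*L
7*C(S) + h(1, 13) = 7*(5 - 5*(-6)) + (1 + 2*13) = 7*(5 + 30) + (1 + 26) = 7*35 + 27 = 245 + 27 = 272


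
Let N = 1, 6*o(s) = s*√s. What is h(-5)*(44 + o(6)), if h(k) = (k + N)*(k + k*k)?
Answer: -3520 - 80*√6 ≈ -3716.0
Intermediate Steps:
o(s) = s^(3/2)/6 (o(s) = (s*√s)/6 = s^(3/2)/6)
h(k) = (1 + k)*(k + k²) (h(k) = (k + 1)*(k + k*k) = (1 + k)*(k + k²))
h(-5)*(44 + o(6)) = (-5*(1 + (-5)² + 2*(-5)))*(44 + 6^(3/2)/6) = (-5*(1 + 25 - 10))*(44 + (6*√6)/6) = (-5*16)*(44 + √6) = -80*(44 + √6) = -3520 - 80*√6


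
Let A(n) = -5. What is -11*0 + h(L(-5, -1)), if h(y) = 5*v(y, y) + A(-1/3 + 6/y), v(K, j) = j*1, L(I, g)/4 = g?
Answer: -25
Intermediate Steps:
L(I, g) = 4*g
v(K, j) = j
h(y) = -5 + 5*y (h(y) = 5*y - 5 = -5 + 5*y)
-11*0 + h(L(-5, -1)) = -11*0 + (-5 + 5*(4*(-1))) = 0 + (-5 + 5*(-4)) = 0 + (-5 - 20) = 0 - 25 = -25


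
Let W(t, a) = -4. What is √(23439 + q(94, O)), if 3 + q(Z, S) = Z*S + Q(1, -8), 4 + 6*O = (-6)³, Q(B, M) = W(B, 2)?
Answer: 2*√44967/3 ≈ 141.37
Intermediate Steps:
Q(B, M) = -4
O = -110/3 (O = -⅔ + (⅙)*(-6)³ = -⅔ + (⅙)*(-216) = -⅔ - 36 = -110/3 ≈ -36.667)
q(Z, S) = -7 + S*Z (q(Z, S) = -3 + (Z*S - 4) = -3 + (S*Z - 4) = -3 + (-4 + S*Z) = -7 + S*Z)
√(23439 + q(94, O)) = √(23439 + (-7 - 110/3*94)) = √(23439 + (-7 - 10340/3)) = √(23439 - 10361/3) = √(59956/3) = 2*√44967/3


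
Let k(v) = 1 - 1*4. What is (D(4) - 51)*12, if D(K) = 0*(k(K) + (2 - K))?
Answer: -612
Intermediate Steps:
k(v) = -3 (k(v) = 1 - 4 = -3)
D(K) = 0 (D(K) = 0*(-3 + (2 - K)) = 0*(-1 - K) = 0)
(D(4) - 51)*12 = (0 - 51)*12 = -51*12 = -612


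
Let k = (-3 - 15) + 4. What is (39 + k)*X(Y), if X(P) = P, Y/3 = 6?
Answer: 450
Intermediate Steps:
Y = 18 (Y = 3*6 = 18)
k = -14 (k = -18 + 4 = -14)
(39 + k)*X(Y) = (39 - 14)*18 = 25*18 = 450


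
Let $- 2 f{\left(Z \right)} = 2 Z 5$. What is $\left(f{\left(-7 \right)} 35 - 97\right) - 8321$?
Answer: $-7193$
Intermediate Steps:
$f{\left(Z \right)} = - 5 Z$ ($f{\left(Z \right)} = - \frac{2 Z 5}{2} = - \frac{10 Z}{2} = - 5 Z$)
$\left(f{\left(-7 \right)} 35 - 97\right) - 8321 = \left(\left(-5\right) \left(-7\right) 35 - 97\right) - 8321 = \left(35 \cdot 35 - 97\right) - 8321 = \left(1225 - 97\right) - 8321 = 1128 - 8321 = -7193$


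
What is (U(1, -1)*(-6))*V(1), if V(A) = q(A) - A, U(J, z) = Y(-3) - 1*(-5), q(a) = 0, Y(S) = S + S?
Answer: -6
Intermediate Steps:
Y(S) = 2*S
U(J, z) = -1 (U(J, z) = 2*(-3) - 1*(-5) = -6 + 5 = -1)
V(A) = -A (V(A) = 0 - A = -A)
(U(1, -1)*(-6))*V(1) = (-1*(-6))*(-1*1) = 6*(-1) = -6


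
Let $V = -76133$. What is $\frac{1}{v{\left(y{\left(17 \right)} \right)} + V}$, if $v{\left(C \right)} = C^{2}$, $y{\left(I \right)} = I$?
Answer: $- \frac{1}{75844} \approx -1.3185 \cdot 10^{-5}$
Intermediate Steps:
$\frac{1}{v{\left(y{\left(17 \right)} \right)} + V} = \frac{1}{17^{2} - 76133} = \frac{1}{289 - 76133} = \frac{1}{-75844} = - \frac{1}{75844}$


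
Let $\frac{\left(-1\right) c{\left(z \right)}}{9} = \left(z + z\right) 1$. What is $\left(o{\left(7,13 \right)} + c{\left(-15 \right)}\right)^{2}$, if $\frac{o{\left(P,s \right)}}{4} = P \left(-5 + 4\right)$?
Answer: $58564$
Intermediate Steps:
$c{\left(z \right)} = - 18 z$ ($c{\left(z \right)} = - 9 \left(z + z\right) 1 = - 9 \cdot 2 z 1 = - 9 \cdot 2 z = - 18 z$)
$o{\left(P,s \right)} = - 4 P$ ($o{\left(P,s \right)} = 4 P \left(-5 + 4\right) = 4 P \left(-1\right) = 4 \left(- P\right) = - 4 P$)
$\left(o{\left(7,13 \right)} + c{\left(-15 \right)}\right)^{2} = \left(\left(-4\right) 7 - -270\right)^{2} = \left(-28 + 270\right)^{2} = 242^{2} = 58564$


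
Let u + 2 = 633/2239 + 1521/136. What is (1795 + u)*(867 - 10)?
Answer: 470893458103/304504 ≈ 1.5464e+6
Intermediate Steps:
u = 2882599/304504 (u = -2 + (633/2239 + 1521/136) = -2 + 3491607/304504 = 2882599/304504 ≈ 9.4665)
(1795 + u)*(867 - 10) = (1795 + 2882599/304504)*(867 - 10) = (549467279/304504)*857 = 470893458103/304504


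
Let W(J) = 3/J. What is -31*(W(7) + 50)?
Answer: -10943/7 ≈ -1563.3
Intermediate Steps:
-31*(W(7) + 50) = -31*(3/7 + 50) = -31*353/7 = -10943/7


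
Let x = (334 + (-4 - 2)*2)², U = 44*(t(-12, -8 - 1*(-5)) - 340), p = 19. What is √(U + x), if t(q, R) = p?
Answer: 2*√22390 ≈ 299.27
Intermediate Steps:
t(q, R) = 19
U = -14124 (U = 44*(19 - 340) = 44*(-321) = -14124)
x = 103684 (x = (334 - 6*2)² = (334 - 12)² = 322² = 103684)
√(U + x) = √(-14124 + 103684) = √89560 = 2*√22390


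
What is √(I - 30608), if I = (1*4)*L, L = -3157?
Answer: 6*I*√1201 ≈ 207.93*I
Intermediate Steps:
I = -12628 (I = (1*4)*(-3157) = 4*(-3157) = -12628)
√(I - 30608) = √(-12628 - 30608) = √(-43236) = 6*I*√1201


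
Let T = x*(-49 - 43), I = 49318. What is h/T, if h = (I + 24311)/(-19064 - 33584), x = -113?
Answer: -73629/547328608 ≈ -0.00013452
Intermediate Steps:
T = 10396 (T = -113*(-49 - 43) = -113*(-92) = 10396)
h = -73629/52648 (h = (49318 + 24311)/(-19064 - 33584) = 73629/(-52648) = 73629*(-1/52648) = -73629/52648 ≈ -1.3985)
h/T = -73629/52648/10396 = -73629/52648*1/10396 = -73629/547328608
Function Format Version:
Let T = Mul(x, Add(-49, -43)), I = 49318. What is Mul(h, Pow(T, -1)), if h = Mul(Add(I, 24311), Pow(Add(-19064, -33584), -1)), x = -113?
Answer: Rational(-73629, 547328608) ≈ -0.00013452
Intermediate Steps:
T = 10396 (T = Mul(-113, Add(-49, -43)) = Mul(-113, -92) = 10396)
h = Rational(-73629, 52648) (h = Mul(Add(49318, 24311), Pow(Add(-19064, -33584), -1)) = Mul(73629, Pow(-52648, -1)) = Mul(73629, Rational(-1, 52648)) = Rational(-73629, 52648) ≈ -1.3985)
Mul(h, Pow(T, -1)) = Mul(Rational(-73629, 52648), Pow(10396, -1)) = Mul(Rational(-73629, 52648), Rational(1, 10396)) = Rational(-73629, 547328608)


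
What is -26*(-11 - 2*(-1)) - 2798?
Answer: -2564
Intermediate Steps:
-26*(-11 - 2*(-1)) - 2798 = -26*(-11 + 2) - 2798 = -26*(-9) - 2798 = 234 - 2798 = -2564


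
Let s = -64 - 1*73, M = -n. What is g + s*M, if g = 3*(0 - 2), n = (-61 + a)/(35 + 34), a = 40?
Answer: -1097/23 ≈ -47.696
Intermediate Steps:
n = -7/23 (n = (-61 + 40)/(35 + 34) = -21/69 = -21*1/69 = -7/23 ≈ -0.30435)
M = 7/23 (M = -1*(-7/23) = 7/23 ≈ 0.30435)
g = -6 (g = 3*(-2) = -6)
s = -137 (s = -64 - 73 = -137)
g + s*M = -6 - 137*7/23 = -6 - 959/23 = -1097/23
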